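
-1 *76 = -76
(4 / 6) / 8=1 / 12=0.08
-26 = -26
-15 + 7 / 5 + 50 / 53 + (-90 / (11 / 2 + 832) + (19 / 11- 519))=-103518836 / 195305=-530.04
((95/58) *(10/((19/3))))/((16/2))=75/232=0.32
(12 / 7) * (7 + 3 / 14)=12.37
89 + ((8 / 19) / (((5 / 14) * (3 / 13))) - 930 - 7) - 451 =-368759 / 285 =-1293.89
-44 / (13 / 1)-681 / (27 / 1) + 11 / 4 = -12101 / 468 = -25.86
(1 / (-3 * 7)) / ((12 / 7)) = -1 / 36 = -0.03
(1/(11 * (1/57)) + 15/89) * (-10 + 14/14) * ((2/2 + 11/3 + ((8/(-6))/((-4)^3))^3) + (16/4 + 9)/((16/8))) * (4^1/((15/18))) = -646864191/250624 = -2581.01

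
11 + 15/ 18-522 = -3061/ 6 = -510.17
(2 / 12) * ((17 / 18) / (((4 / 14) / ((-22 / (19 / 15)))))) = -6545 / 684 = -9.57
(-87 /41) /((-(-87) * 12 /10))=-5 /246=-0.02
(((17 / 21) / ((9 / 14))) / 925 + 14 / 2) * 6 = 349718 / 8325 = 42.01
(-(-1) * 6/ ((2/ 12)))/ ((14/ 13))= 33.43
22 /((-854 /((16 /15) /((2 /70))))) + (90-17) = 13183 /183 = 72.04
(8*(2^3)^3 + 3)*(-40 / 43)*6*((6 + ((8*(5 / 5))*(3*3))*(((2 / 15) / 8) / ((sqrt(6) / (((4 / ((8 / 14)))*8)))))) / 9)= -3672704*sqrt(6) / 129 - 655840 / 43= -84990.47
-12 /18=-2 /3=-0.67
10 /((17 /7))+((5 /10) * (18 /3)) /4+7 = 807 /68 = 11.87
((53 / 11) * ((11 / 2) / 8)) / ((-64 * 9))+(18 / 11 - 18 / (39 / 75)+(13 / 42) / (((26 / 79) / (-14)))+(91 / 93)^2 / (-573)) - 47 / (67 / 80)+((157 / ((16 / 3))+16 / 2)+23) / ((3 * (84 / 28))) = -4646167783379597 / 48621831717888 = -95.56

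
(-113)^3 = -1442897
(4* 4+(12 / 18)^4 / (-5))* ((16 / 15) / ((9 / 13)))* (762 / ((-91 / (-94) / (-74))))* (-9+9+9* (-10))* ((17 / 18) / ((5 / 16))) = 49703105462272 / 127575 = 389599102.19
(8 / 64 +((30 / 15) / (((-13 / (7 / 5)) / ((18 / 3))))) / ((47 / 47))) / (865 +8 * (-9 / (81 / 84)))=-1821 / 1232920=-0.00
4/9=0.44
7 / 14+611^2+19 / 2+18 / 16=2986657 / 8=373332.12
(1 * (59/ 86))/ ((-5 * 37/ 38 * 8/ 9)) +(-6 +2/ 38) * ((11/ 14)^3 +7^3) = -423656906279/ 207370940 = -2042.99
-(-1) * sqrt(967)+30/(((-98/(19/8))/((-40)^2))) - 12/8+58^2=sqrt(967)+215525/98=2230.33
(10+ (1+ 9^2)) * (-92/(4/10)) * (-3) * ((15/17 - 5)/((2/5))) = -11109000/17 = -653470.59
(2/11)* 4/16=1/22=0.05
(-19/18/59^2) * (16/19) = -8/31329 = -0.00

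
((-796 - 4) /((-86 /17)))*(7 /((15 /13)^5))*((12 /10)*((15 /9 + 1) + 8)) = 45244279808 /6530625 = 6928.02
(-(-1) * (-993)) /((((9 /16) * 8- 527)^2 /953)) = -3785316 /1092025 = -3.47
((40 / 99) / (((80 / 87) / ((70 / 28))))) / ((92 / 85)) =12325 / 12144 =1.01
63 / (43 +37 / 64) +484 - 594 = -302758 / 2789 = -108.55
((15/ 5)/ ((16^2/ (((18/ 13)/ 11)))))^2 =0.00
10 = 10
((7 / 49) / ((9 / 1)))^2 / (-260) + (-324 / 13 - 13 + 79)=42388919 / 1031940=41.08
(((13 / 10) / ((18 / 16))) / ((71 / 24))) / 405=0.00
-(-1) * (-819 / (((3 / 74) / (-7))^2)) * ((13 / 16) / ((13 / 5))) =-7630463.75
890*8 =7120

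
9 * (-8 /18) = -4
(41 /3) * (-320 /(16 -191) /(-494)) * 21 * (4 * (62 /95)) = -325376 /117325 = -2.77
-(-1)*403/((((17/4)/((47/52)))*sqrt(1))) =1457/17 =85.71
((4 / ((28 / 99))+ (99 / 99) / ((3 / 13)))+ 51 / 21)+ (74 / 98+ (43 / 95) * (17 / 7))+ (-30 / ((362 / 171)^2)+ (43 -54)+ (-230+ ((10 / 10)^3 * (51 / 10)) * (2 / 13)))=-2666312362853 / 11895191490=-224.15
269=269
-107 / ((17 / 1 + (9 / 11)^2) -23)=12947 / 645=20.07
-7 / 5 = -1.40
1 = 1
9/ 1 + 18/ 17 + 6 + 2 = 18.06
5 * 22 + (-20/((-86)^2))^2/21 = 110.00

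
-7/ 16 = -0.44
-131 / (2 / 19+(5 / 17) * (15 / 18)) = -253878 / 679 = -373.90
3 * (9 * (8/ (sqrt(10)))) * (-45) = -972 * sqrt(10) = -3073.73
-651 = -651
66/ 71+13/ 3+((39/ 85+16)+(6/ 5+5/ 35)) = 2923091/ 126735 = 23.06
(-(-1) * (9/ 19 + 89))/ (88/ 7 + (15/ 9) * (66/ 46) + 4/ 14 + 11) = 136850/ 40147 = 3.41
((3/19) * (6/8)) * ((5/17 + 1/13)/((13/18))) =3321/54587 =0.06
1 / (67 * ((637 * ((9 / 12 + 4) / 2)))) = 0.00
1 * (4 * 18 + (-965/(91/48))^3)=-99381469710888/753571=-131880698.32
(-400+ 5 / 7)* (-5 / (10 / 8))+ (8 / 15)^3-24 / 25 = 37713404 / 23625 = 1596.33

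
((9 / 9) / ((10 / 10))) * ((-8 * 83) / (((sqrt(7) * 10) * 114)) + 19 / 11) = 19 / 11- 166 * sqrt(7) / 1995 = 1.51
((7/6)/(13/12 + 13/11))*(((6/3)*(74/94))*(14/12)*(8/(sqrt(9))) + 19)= 1556786/126477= 12.31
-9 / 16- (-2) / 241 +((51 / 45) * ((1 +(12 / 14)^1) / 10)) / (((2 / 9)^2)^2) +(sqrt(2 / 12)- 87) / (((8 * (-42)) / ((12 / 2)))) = 117830557 / 1349600- sqrt(6) / 336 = 87.30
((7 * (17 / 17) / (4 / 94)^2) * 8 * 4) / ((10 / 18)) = 1113336 / 5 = 222667.20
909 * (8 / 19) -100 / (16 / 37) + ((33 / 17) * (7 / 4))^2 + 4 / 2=14498599 / 87856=165.03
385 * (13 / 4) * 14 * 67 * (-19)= -44599555 / 2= -22299777.50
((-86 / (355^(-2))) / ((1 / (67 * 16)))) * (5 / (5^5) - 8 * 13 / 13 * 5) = 11618032060128 / 25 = 464721282405.12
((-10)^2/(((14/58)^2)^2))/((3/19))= 1343833900/7203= 186565.86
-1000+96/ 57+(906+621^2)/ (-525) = -823933/ 475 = -1734.60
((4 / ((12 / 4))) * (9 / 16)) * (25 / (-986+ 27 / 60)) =-375 / 19711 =-0.02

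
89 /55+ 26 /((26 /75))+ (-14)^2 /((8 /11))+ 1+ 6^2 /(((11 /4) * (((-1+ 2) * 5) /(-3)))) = 37319 /110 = 339.26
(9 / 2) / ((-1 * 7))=-9 / 14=-0.64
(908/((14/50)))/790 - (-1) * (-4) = 58/553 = 0.10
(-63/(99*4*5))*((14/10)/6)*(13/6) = -637/39600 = -0.02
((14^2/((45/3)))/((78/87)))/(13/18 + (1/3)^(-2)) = 2436/1625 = 1.50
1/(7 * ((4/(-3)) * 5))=-3/140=-0.02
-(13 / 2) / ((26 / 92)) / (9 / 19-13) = 437 / 238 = 1.84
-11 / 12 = -0.92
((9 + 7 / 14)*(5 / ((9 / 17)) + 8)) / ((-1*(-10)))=2983 / 180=16.57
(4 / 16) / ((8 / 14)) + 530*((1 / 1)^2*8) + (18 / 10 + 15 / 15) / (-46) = 7802293 / 1840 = 4240.38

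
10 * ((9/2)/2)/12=15/8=1.88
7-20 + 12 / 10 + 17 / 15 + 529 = 1555 / 3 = 518.33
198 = 198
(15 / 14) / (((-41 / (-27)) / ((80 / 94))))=0.60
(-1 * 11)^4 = 14641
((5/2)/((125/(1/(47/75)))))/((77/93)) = 279/7238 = 0.04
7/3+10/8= 43/12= 3.58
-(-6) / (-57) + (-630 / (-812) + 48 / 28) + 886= 6853001 / 7714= 888.38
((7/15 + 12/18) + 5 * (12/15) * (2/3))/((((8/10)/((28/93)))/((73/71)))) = 9709/6603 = 1.47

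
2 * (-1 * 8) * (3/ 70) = -24/ 35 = -0.69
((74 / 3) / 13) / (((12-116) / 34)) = -629 / 1014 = -0.62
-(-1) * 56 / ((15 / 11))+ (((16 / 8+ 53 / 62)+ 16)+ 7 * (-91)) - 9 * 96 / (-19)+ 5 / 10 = -4692311 / 8835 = -531.10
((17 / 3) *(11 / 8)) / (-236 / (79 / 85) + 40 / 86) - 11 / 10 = -23365639 / 20664000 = -1.13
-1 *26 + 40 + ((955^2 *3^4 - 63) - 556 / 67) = 4949555836 / 67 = 73873967.70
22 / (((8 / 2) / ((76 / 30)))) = 209 / 15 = 13.93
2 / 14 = 1 / 7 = 0.14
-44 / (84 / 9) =-33 / 7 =-4.71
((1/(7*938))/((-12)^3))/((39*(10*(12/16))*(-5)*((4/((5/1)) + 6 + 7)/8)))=0.00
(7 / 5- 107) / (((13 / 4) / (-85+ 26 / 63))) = 3751616 / 1365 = 2748.44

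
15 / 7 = 2.14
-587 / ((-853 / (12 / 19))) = 7044 / 16207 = 0.43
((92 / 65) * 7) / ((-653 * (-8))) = 161 / 84890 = 0.00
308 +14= 322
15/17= 0.88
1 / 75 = 0.01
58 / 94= 29 / 47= 0.62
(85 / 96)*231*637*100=13028640.62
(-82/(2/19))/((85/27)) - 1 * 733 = -980.45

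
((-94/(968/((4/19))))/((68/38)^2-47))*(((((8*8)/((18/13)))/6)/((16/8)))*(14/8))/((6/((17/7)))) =197353/154963611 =0.00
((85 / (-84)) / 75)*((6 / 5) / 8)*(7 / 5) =-17 / 6000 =-0.00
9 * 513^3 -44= 1215051229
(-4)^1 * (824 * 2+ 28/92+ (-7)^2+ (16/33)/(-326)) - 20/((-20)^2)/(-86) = -1444698176123/212793240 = -6789.21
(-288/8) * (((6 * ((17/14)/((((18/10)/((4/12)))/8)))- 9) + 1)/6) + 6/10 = -1697/105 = -16.16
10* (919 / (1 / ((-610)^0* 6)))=55140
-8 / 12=-2 / 3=-0.67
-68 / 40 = -17 / 10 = -1.70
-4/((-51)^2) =-4/2601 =-0.00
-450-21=-471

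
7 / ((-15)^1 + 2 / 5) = -35 / 73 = -0.48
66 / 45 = 22 / 15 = 1.47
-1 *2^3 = -8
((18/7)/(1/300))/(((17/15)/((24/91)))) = 1944000/10829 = 179.52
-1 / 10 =-0.10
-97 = -97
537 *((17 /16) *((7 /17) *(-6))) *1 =-11277 /8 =-1409.62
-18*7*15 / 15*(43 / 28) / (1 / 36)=-6966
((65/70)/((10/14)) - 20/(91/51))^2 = 98.18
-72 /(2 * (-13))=2.77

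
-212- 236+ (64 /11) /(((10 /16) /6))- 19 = -411.15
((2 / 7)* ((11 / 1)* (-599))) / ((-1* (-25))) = -13178 / 175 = -75.30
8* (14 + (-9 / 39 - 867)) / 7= -88736 / 91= -975.12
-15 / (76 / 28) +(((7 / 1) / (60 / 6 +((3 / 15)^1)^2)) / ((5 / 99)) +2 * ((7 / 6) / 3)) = 9.06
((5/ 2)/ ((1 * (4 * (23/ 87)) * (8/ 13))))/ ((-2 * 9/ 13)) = -24505/ 8832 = -2.77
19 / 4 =4.75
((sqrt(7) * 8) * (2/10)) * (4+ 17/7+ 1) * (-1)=-416 * sqrt(7)/35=-31.45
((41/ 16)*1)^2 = 1681/ 256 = 6.57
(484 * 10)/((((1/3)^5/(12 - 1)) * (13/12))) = 11942141.54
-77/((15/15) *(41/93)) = -7161/41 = -174.66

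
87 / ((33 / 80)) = 2320 / 11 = 210.91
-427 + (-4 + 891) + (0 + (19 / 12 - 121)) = 4087 / 12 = 340.58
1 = 1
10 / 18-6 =-5.44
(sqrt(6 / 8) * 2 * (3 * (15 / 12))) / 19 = 15 * sqrt(3) / 76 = 0.34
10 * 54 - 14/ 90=24293/ 45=539.84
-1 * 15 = -15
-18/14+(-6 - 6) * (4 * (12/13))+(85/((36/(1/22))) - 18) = -4575569/72072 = -63.49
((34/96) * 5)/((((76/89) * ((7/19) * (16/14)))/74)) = 364.46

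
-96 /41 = -2.34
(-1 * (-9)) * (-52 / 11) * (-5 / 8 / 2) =585 / 44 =13.30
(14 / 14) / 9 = 1 / 9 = 0.11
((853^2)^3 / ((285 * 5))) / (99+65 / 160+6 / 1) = 12326624467210480928 / 4806525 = 2564560564484.84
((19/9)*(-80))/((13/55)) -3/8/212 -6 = -142976543/198432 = -720.53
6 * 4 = 24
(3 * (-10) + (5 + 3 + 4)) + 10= -8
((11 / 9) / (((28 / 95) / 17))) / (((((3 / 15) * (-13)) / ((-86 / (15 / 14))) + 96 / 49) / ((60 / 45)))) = 4277812 / 90639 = 47.20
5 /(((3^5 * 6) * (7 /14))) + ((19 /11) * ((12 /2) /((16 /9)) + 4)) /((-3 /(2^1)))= -272183 /32076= -8.49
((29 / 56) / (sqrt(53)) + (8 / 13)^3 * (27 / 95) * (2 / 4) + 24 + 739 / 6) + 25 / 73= 29 * sqrt(53) / 2968 + 13487894891 / 91417170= 147.61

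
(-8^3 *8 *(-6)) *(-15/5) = -73728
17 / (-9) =-17 / 9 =-1.89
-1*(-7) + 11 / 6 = 53 / 6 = 8.83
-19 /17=-1.12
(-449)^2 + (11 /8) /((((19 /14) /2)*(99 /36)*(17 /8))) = 65117235 /323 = 201601.35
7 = 7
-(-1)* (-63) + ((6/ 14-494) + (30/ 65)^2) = -556.36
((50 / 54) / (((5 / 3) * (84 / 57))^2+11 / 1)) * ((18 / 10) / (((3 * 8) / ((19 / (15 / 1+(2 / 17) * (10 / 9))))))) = 1049427 / 204975656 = 0.01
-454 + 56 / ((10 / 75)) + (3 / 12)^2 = -543 / 16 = -33.94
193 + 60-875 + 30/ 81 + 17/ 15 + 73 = -547.50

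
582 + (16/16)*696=1278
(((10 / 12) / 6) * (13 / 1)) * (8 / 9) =1.60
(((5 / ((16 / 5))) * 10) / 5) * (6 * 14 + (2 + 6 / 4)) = 4375 / 16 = 273.44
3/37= 0.08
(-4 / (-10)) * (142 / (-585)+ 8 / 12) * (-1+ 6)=496 / 585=0.85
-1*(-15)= 15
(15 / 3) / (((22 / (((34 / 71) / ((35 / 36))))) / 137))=83844 / 5467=15.34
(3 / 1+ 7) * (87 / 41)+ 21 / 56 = 7083 / 328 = 21.59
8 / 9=0.89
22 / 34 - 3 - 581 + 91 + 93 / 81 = -225463 / 459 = -491.20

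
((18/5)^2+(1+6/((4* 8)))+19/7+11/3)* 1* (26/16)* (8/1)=2241707/8400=266.87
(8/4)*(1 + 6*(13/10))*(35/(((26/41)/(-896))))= -11314688/13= -870360.62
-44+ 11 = -33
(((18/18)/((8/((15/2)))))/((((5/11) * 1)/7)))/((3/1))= 77/16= 4.81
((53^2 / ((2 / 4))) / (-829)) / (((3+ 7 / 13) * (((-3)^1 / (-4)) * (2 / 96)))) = -122.57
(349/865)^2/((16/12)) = 365403/2992900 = 0.12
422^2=178084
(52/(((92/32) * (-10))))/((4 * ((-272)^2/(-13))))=169/2127040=0.00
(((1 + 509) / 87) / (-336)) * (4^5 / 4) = -2720 / 609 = -4.47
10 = 10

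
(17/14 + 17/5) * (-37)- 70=-16851/70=-240.73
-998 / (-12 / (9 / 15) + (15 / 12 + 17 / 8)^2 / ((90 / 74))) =319360 / 3403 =93.85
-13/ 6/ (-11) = 13/ 66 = 0.20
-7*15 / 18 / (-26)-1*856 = -855.78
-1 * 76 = -76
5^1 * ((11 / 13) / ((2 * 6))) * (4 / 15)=11 / 117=0.09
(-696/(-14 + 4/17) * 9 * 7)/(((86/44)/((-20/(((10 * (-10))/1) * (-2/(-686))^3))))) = 36764718607848/2795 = 13153745476.87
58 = 58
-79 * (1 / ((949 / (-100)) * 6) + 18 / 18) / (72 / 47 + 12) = -5.74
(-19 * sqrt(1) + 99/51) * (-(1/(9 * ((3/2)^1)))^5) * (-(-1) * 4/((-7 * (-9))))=37120/15367679397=0.00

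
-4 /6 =-2 /3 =-0.67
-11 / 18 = -0.61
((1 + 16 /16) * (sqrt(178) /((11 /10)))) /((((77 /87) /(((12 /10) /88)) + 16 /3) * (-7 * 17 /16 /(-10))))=0.46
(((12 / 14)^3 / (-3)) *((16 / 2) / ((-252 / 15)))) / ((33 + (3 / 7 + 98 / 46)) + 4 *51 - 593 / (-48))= 52992 / 133549451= 0.00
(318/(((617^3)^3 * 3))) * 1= 106/12958850400069656016137897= 0.00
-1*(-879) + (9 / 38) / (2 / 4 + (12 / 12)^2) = 16704 / 19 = 879.16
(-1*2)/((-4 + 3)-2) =0.67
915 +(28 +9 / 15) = 4718 / 5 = 943.60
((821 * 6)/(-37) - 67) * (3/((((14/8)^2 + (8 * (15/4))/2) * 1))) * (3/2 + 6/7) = -78.35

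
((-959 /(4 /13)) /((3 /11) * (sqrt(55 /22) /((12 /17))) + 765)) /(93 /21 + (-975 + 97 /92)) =23315484192 /5548289244469 - 88316228 * sqrt(10) /83224338667035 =0.00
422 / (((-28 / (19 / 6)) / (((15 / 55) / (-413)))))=4009 / 127204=0.03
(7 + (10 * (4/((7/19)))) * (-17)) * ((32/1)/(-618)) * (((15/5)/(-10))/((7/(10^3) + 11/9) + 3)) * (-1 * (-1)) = -185342400/27443423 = -6.75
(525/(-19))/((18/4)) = -350/57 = -6.14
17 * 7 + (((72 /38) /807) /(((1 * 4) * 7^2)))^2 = 119.00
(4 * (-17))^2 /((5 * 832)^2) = 289 /1081600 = 0.00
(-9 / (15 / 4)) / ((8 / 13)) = -39 / 10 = -3.90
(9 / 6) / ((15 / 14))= 7 / 5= 1.40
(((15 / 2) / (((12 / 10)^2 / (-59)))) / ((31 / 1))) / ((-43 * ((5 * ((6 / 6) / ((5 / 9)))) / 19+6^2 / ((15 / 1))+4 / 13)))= 9108125 / 125696568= 0.07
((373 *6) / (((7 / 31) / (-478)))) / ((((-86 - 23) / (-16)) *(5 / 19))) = -10081455936 / 3815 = -2642583.47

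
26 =26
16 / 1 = 16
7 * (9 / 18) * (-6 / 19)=-21 / 19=-1.11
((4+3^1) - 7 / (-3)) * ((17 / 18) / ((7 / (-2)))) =-68 / 27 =-2.52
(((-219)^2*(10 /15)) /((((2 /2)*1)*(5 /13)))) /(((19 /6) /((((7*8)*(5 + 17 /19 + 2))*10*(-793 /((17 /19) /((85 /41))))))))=-166128462864000 /779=-213258617283.70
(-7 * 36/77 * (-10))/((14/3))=540/77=7.01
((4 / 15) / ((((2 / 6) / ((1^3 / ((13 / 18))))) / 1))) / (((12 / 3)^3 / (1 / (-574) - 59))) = -304803 / 298480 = -1.02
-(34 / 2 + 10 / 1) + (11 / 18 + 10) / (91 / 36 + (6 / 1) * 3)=-19571 / 739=-26.48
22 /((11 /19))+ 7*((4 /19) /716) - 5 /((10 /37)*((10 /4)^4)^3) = 31553697363949 /830322265625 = 38.00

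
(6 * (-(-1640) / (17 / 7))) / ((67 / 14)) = 964320 / 1139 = 846.64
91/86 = 1.06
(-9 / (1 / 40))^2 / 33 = 43200 / 11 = 3927.27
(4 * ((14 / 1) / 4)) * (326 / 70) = 326 / 5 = 65.20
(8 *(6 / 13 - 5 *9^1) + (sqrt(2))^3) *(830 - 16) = -3770448 / 13 + 1628 *sqrt(2) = -287732.12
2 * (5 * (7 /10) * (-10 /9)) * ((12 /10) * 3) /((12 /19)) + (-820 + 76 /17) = -43853 /51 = -859.86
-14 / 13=-1.08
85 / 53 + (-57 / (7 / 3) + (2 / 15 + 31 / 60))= -164537 / 7420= -22.17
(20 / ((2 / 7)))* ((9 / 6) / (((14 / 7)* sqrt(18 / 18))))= 105 / 2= 52.50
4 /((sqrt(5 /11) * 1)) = 4 * sqrt(55) /5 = 5.93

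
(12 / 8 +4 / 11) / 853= 41 / 18766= 0.00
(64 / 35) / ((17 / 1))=64 / 595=0.11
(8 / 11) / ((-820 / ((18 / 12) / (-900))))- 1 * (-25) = 16912501 / 676500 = 25.00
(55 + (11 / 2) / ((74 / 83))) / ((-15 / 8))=-18106 / 555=-32.62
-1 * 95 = -95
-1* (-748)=748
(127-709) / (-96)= 97 / 16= 6.06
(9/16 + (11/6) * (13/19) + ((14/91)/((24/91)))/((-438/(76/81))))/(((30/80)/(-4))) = -58746614/3033369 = -19.37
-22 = -22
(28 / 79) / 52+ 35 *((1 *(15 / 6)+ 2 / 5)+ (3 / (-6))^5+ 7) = 11351655 / 32864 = 345.41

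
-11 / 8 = -1.38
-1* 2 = -2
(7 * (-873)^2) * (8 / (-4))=-10669806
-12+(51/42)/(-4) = -689/56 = -12.30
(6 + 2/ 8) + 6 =49/ 4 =12.25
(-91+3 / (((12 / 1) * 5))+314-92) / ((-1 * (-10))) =2621 / 200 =13.10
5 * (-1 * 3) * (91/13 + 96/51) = -2265/17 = -133.24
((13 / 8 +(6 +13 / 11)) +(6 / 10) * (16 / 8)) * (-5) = -4403 / 88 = -50.03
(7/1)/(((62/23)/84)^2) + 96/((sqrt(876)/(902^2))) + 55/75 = 97991951/14415 + 13017664 *sqrt(219)/73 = 2645754.56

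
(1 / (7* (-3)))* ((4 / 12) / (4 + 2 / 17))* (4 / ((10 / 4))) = -68 / 11025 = -0.01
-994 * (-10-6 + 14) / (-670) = -2.97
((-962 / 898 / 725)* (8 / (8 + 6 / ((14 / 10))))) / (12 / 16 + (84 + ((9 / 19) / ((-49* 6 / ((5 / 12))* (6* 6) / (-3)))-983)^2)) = -107583318355968 / 108053715824386170379375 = -0.00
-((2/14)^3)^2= -0.00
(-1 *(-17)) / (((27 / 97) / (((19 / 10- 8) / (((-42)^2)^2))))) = -100589 / 840157920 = -0.00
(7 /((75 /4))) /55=28 /4125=0.01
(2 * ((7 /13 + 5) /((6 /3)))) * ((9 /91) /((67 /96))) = 0.78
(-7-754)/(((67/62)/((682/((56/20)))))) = -80445310/469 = -171525.18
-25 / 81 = -0.31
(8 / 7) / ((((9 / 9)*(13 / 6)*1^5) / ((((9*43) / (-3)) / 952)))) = -774 / 10829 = -0.07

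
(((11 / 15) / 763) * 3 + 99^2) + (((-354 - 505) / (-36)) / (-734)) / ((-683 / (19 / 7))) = 674814381085937 / 68851563480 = 9801.00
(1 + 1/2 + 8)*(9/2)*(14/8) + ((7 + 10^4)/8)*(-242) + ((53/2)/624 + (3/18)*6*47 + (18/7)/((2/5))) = -2643369163/8736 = -302583.47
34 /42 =17 /21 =0.81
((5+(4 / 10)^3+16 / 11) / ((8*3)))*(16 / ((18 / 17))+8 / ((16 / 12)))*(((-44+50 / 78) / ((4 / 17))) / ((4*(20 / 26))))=-4895527859 / 14256000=-343.40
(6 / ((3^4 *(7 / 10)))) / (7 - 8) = -20 / 189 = -0.11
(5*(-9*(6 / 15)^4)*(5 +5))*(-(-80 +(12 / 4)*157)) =112608 / 25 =4504.32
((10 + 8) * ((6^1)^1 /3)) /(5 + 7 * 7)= 2 /3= 0.67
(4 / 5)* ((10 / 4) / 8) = 1 / 4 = 0.25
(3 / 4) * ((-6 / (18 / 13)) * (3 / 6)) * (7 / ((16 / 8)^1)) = -91 / 16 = -5.69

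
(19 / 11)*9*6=1026 / 11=93.27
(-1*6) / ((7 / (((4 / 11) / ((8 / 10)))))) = -30 / 77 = -0.39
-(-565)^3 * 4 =721448500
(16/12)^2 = 16/9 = 1.78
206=206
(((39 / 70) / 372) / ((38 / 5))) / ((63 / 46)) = 299 / 2077992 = 0.00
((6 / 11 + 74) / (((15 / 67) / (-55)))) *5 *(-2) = 549400 / 3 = 183133.33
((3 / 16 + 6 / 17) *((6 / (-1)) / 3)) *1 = -147 / 136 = -1.08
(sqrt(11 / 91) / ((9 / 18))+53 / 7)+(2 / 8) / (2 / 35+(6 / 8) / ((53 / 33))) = 2 * sqrt(1001) / 91+219102 / 27223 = 8.74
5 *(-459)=-2295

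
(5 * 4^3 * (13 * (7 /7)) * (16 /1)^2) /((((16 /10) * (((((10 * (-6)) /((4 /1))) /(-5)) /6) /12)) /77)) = 1230028800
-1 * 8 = -8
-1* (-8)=8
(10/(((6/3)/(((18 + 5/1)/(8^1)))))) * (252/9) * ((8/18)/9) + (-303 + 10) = -22123/81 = -273.12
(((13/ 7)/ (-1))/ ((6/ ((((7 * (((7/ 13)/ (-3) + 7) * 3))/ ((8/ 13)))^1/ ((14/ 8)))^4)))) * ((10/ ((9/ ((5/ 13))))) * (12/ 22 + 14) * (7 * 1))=-1251602884000/ 297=-4214151124.58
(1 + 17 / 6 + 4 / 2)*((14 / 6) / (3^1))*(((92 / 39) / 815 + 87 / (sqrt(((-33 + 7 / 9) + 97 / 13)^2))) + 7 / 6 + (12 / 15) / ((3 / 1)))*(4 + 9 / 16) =3260714602579 / 31823243712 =102.46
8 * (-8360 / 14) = -33440 / 7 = -4777.14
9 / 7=1.29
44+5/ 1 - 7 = 42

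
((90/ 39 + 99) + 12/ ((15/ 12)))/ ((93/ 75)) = 36045/ 403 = 89.44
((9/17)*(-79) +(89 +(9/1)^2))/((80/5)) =2179/272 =8.01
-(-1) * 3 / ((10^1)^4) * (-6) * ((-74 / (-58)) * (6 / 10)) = -999 / 725000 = -0.00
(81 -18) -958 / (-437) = 65.19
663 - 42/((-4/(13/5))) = 6903/10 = 690.30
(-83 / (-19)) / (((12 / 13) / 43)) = 203.50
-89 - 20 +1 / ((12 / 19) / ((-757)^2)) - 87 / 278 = 907218.27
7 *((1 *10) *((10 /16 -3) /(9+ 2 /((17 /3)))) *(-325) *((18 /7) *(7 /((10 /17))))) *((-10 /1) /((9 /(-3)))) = 62460125 /106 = 589246.46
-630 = -630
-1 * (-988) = 988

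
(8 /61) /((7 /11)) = 88 /427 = 0.21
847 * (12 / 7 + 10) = 9922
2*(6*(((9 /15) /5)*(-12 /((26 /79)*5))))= -17064 /1625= -10.50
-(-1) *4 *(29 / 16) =29 / 4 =7.25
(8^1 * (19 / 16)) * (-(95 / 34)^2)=-171475 / 2312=-74.17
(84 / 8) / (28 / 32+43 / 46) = 644 / 111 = 5.80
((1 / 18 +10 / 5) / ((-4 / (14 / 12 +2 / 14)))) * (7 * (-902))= 917785 / 216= 4249.00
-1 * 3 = -3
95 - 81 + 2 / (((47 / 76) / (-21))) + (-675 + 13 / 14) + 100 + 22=-398739 / 658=-605.99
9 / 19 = 0.47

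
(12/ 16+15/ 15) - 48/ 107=1.30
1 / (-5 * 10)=-1 / 50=-0.02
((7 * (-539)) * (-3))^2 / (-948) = -42706587 / 316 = -135147.43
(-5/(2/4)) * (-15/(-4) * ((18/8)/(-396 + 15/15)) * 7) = 945/632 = 1.50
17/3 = 5.67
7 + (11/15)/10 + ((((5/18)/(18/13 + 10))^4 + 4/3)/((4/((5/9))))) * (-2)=151920439842755203/22664669775667200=6.70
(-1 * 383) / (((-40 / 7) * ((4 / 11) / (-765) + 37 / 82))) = 184997043 / 1244108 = 148.70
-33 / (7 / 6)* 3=-594 / 7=-84.86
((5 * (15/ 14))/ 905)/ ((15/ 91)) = 13/ 362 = 0.04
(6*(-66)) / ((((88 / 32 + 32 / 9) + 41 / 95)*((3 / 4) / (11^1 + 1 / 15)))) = -19983744 / 23041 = -867.31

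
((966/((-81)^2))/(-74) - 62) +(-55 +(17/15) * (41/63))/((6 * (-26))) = -61.65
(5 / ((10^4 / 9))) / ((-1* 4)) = -9 / 8000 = -0.00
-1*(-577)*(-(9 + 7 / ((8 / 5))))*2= -61739 / 4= -15434.75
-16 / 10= -1.60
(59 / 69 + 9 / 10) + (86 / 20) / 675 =136732 / 77625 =1.76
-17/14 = -1.21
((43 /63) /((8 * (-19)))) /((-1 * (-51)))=-43 /488376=-0.00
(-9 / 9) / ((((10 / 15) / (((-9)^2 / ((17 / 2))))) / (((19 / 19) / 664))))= -243 / 11288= -0.02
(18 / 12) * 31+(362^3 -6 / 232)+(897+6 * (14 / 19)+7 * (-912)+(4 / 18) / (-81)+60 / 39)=990737099499365 / 20887308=47432493.43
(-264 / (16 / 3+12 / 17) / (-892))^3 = 3581577 / 30429771848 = 0.00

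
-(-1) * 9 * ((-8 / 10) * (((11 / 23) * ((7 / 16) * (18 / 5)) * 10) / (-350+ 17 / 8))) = 4536 / 29095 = 0.16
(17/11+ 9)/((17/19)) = 2204/187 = 11.79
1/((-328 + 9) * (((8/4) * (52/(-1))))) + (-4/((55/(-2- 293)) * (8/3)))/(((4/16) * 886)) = 534275/14696968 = 0.04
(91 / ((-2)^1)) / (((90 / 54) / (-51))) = 13923 / 10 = 1392.30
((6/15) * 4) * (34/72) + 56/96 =241/180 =1.34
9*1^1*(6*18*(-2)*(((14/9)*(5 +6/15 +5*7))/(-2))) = 305424/5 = 61084.80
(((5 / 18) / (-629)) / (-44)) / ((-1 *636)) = -5 / 316834848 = -0.00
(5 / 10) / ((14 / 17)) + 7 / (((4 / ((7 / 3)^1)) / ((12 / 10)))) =771 / 140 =5.51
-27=-27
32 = 32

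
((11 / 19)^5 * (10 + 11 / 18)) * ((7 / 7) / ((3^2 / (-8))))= -123042964 / 200564019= -0.61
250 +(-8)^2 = 314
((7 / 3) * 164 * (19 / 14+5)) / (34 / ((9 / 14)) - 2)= 10947 / 229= 47.80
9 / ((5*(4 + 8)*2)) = 3 / 40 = 0.08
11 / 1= 11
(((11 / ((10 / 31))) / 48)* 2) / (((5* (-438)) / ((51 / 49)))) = -5797 / 8584800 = -0.00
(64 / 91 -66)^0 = 1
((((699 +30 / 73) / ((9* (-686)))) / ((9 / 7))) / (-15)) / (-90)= -1891 / 28973700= -0.00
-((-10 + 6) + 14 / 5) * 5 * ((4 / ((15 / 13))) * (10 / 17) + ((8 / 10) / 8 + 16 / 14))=11717 / 595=19.69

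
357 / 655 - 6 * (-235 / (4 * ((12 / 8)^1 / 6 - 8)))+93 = 975882 / 20305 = 48.06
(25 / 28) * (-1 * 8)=-7.14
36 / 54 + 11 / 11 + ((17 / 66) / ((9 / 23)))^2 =740941 / 352836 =2.10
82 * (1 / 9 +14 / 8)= 152.61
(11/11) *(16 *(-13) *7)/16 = -91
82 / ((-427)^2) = 0.00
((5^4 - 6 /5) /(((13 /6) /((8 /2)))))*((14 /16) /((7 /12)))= 112284 /65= 1727.45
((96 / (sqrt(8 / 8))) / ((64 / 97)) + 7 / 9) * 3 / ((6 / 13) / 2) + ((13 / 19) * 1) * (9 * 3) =656669 / 342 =1920.08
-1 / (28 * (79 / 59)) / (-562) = 59 / 1243144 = 0.00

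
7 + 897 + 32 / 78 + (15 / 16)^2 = 9038407 / 9984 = 905.29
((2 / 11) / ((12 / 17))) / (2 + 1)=17 / 198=0.09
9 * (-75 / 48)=-225 / 16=-14.06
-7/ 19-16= -311/ 19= -16.37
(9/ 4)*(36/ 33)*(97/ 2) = 2619/ 22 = 119.05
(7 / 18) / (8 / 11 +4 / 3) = 77 / 408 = 0.19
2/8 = 1/4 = 0.25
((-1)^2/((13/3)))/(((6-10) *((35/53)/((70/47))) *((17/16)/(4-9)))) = 6360/10387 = 0.61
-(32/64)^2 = -1/4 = -0.25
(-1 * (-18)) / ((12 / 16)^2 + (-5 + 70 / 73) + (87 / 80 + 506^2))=2920 / 41534341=0.00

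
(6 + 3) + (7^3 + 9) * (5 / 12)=467 / 3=155.67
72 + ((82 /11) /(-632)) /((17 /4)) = 1063615 /14773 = 72.00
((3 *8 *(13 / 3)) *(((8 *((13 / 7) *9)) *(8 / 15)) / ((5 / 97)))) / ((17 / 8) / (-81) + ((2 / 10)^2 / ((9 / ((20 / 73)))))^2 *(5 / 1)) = -86950159036416 / 15849295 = -5486058.47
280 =280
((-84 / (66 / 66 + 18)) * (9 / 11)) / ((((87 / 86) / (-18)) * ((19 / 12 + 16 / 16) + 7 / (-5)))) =23405760 / 430331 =54.39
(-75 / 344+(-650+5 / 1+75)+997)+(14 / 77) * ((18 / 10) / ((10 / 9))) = 40401439 / 94600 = 427.08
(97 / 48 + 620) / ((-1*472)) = -29857 / 22656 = -1.32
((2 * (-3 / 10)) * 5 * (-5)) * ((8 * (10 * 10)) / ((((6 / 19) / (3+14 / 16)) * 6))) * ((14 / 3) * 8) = 8246000 / 9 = 916222.22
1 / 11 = 0.09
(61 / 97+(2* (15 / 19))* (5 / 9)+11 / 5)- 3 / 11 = 1044059 / 304095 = 3.43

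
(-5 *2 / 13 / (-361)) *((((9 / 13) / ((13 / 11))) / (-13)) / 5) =-198 / 10310521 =-0.00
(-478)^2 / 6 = 114242 / 3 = 38080.67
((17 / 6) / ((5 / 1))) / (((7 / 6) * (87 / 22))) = 374 / 3045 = 0.12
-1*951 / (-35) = 951 / 35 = 27.17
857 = 857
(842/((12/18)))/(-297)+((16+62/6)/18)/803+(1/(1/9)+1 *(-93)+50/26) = -48663401/563706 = -86.33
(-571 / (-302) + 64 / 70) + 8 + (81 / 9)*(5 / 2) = 176017 / 5285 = 33.31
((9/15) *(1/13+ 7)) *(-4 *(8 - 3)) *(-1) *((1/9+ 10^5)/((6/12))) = 662400736/39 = 16984634.26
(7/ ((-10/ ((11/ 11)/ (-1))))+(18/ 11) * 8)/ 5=1517/ 550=2.76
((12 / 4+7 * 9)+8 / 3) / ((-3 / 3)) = -206 / 3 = -68.67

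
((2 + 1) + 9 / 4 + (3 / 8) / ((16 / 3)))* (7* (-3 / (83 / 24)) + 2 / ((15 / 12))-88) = -491.98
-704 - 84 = -788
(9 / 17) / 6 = 3 / 34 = 0.09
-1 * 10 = -10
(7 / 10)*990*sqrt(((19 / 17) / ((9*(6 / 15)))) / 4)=231*sqrt(3230) / 68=193.07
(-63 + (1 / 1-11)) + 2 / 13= -947 / 13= -72.85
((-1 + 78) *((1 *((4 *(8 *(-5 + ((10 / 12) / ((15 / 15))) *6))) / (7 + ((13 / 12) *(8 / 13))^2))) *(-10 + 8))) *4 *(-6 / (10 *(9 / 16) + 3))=0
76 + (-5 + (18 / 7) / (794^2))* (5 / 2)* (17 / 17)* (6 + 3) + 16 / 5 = -734771133 / 22065260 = -33.30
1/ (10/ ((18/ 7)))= 9/ 35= 0.26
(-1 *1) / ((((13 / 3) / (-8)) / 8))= 192 / 13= 14.77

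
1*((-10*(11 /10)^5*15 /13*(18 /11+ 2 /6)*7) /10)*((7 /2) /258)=-717409 /2064000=-0.35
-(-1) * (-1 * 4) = -4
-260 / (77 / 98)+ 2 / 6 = -10909 / 33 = -330.58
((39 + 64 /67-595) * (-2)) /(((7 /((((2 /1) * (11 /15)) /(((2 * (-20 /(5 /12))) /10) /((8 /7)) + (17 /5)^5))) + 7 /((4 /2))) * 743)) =63916875 /91204616377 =0.00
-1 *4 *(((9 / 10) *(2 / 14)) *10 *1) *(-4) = 144 / 7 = 20.57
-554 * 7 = -3878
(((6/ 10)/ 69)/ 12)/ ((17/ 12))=1/ 1955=0.00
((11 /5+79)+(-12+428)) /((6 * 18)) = 1243 /270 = 4.60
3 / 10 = 0.30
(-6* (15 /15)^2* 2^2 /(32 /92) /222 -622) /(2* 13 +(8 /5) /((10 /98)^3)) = -28781875 /70850708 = -0.41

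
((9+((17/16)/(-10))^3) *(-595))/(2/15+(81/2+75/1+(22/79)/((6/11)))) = -148505261523/3221340160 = -46.10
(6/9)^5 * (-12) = -128/81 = -1.58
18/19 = 0.95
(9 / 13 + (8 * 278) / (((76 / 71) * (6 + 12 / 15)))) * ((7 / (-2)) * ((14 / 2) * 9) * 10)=-2835358785 / 4199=-675246.20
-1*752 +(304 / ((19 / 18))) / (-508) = -95576 / 127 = -752.57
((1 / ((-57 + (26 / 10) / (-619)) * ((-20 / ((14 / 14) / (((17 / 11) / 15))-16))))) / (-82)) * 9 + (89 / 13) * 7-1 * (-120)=2147561347885 / 12788912864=167.92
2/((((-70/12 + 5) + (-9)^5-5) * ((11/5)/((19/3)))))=-380/3897619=-0.00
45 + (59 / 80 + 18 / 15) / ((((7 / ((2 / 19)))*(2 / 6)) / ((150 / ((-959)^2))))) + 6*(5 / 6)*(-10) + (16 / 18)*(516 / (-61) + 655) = 153027605247239 / 268609390308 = 569.70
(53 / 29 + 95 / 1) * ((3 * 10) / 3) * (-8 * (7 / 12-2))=318240 / 29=10973.79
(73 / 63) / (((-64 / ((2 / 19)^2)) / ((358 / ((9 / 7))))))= -13067 / 233928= -0.06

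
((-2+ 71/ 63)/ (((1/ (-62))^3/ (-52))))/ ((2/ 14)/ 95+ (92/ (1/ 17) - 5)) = -2023553675/ 291582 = -6939.91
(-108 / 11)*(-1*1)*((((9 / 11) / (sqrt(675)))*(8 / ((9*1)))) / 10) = 48*sqrt(3) / 3025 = 0.03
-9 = -9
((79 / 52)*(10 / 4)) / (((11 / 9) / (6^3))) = 95985 / 143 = 671.22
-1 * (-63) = 63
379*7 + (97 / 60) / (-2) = 318263 / 120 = 2652.19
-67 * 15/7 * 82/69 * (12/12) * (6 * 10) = -1648200/161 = -10237.27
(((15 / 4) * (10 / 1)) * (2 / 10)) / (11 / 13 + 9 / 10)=975 / 227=4.30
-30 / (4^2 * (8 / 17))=-3.98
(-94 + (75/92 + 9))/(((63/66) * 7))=-85195/6762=-12.60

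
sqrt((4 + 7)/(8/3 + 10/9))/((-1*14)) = -3*sqrt(374)/476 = -0.12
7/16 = 0.44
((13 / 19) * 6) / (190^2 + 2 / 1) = 13 / 114323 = 0.00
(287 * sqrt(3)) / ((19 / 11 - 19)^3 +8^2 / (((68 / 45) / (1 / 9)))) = -927707 * sqrt(3) / 16642360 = -0.10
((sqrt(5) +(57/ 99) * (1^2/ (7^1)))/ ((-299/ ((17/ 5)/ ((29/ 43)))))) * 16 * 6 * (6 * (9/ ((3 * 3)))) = -421056 * sqrt(5)/ 43355 - 2666688/ 3338335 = -22.52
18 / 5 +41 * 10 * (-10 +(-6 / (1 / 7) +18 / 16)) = -417103 / 20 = -20855.15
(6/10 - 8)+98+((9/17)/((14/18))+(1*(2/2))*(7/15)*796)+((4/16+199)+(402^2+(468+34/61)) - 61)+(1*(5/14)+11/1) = 70855786511/435540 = 162684.91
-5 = -5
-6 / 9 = -2 / 3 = -0.67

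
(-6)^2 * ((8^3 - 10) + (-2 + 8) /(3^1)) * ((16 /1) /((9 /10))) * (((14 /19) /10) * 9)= 4064256 /19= 213908.21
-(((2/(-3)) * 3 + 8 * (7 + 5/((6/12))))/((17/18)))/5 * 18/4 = -10854/85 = -127.69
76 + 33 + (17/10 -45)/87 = 94397/870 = 108.50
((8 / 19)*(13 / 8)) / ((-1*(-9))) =0.08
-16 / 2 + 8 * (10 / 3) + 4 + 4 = 26.67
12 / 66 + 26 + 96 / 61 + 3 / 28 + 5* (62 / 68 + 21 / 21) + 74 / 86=525766337 / 13734028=38.28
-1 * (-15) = 15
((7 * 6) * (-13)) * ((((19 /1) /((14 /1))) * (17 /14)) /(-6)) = 4199 /28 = 149.96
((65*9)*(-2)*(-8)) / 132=780 / 11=70.91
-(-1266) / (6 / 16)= 3376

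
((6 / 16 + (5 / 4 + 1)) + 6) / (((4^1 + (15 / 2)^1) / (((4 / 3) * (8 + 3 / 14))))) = 115 / 14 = 8.21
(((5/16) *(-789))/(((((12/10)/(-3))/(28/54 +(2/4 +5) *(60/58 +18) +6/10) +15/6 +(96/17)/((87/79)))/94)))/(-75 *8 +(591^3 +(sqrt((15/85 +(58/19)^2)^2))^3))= -171609356654104765675615/11652857743629110420633411128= -0.00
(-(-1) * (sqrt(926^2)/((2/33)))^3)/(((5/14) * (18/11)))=6103275918293.40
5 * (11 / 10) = 11 / 2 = 5.50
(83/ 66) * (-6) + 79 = 71.45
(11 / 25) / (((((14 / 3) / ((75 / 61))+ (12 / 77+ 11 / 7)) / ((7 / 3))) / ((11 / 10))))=27951 / 136690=0.20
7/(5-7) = -7/2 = -3.50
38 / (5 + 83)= 19 / 44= 0.43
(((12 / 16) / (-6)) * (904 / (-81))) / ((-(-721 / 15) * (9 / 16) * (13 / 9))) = 9040 / 253071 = 0.04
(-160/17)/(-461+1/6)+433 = 4070825/9401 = 433.02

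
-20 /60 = -1 /3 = -0.33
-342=-342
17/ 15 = 1.13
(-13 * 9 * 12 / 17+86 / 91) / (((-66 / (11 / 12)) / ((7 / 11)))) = 5741 / 7956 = 0.72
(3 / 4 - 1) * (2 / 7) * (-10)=5 / 7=0.71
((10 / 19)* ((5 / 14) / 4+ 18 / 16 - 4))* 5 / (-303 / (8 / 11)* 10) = 260 / 147763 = 0.00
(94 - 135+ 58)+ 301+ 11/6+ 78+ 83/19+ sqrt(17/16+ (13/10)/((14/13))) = sqrt(44485)/140+ 45851/114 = 403.71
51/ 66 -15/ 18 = -2/ 33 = -0.06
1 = 1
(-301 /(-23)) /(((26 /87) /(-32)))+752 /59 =-24495680 /17641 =-1388.57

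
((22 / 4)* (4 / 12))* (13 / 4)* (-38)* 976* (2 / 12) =-331474 / 9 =-36830.44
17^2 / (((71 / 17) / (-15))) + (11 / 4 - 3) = -294851 / 284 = -1038.21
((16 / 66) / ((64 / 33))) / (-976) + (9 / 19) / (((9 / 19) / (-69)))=-538753 / 7808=-69.00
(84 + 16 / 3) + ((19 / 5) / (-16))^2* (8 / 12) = 285987 / 3200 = 89.37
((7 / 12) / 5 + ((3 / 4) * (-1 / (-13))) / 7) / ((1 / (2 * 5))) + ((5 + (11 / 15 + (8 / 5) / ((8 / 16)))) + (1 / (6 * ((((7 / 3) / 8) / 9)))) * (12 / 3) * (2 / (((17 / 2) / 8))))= 378281 / 7735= 48.91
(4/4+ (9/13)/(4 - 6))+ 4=4.65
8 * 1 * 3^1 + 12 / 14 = 174 / 7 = 24.86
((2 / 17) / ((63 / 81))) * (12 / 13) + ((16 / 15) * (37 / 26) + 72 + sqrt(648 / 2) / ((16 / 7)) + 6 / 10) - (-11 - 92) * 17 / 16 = 71126137 / 371280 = 191.57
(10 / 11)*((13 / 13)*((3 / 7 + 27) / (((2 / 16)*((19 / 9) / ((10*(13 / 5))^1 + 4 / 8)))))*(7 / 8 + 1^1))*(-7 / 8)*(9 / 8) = -965925 / 209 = -4621.65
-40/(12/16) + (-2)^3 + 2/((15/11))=-898/15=-59.87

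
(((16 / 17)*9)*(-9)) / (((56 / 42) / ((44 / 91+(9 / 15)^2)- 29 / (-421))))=-849405528 / 16282175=-52.17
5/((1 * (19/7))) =35/19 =1.84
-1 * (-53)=53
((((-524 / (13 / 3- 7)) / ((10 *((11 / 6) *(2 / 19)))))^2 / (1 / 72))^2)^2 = 416015283674990861049402834978885817761 / 1339743006250000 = 310518720183086502340458.00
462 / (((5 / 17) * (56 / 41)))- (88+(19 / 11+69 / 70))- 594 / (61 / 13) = 87622239 / 93940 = 932.75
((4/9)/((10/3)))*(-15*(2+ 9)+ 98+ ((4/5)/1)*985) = 96.13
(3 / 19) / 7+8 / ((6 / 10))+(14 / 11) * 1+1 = 68594 / 4389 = 15.63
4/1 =4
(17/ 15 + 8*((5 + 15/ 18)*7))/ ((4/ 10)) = 1639/ 2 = 819.50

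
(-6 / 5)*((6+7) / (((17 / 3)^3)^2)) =-56862 / 120687845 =-0.00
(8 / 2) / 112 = 1 / 28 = 0.04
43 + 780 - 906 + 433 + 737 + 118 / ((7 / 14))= 1323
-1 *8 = -8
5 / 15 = 1 / 3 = 0.33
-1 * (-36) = 36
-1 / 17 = -0.06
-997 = -997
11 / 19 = 0.58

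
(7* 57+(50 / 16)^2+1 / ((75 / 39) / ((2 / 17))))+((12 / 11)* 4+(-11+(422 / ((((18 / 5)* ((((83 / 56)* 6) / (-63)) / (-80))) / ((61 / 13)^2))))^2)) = 1133647318992404955067137619 / 529826519851200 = 2139657560574.33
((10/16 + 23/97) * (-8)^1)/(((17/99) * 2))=-66231/3298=-20.08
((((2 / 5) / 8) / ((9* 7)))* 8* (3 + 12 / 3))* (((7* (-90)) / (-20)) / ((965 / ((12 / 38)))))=42 / 91675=0.00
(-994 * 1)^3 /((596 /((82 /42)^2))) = -8423077474 /1341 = -6281191.26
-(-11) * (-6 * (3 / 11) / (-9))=2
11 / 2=5.50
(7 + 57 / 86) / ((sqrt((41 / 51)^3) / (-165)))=-5545485 * sqrt(2091) / 144566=-1754.08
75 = 75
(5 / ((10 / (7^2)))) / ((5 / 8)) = 196 / 5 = 39.20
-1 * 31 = -31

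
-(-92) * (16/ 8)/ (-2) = -92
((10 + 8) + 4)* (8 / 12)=44 / 3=14.67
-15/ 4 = -3.75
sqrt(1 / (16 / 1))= 1 / 4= 0.25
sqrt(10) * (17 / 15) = 17 * sqrt(10) / 15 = 3.58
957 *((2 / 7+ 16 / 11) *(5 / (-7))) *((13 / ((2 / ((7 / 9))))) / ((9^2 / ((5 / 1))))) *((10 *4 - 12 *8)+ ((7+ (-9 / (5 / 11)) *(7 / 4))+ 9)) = 188558435 / 6804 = 27712.88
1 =1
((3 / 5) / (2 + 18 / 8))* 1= 12 / 85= 0.14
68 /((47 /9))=612 /47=13.02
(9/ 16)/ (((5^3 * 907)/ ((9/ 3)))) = 27/ 1814000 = 0.00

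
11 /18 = 0.61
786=786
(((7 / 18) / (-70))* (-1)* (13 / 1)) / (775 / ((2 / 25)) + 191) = 13 / 1778130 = 0.00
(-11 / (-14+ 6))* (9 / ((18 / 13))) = 143 / 16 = 8.94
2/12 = 1/6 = 0.17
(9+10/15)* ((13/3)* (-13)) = -4901/9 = -544.56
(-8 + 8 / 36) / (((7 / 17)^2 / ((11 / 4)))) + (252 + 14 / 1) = 17621 / 126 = 139.85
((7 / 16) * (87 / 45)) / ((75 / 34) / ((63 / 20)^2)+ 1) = 1521891 / 2199280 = 0.69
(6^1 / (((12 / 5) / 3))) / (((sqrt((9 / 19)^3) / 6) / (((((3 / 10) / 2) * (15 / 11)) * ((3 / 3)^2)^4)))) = 285 * sqrt(19) / 44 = 28.23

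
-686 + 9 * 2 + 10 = -658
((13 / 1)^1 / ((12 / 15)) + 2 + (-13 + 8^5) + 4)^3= 2253707317528029 / 64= 35214176836375.45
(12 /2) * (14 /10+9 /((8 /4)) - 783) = -23313 /5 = -4662.60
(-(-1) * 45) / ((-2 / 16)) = -360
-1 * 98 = -98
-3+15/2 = 9/2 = 4.50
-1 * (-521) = 521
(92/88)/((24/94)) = 1081/264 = 4.09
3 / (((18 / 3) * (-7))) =-1 / 14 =-0.07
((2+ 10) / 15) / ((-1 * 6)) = -2 / 15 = -0.13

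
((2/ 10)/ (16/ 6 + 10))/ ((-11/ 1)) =-3/ 2090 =-0.00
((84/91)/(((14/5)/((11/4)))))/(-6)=-55/364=-0.15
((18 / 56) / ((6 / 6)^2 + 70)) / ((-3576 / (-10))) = 15 / 1184848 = 0.00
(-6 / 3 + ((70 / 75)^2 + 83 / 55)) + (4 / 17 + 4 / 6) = 53947 / 42075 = 1.28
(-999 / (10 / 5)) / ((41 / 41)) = -999 / 2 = -499.50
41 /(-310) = -0.13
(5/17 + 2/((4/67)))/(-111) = -383/1258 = -0.30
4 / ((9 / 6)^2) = 16 / 9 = 1.78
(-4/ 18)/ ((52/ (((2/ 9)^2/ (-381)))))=2/ 3610737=0.00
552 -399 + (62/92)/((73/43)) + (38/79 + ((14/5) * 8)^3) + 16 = 378335305821/33160250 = 11409.30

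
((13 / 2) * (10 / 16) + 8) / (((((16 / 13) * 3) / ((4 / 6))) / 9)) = 2509 / 128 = 19.60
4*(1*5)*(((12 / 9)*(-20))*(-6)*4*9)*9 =1036800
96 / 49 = 1.96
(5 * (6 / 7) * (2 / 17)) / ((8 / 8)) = 60 / 119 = 0.50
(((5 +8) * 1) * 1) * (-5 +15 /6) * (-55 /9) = 3575 /18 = 198.61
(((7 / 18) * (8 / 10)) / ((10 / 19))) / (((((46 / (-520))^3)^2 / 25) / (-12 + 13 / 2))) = -225971890144000000 / 1332323001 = -169607437.52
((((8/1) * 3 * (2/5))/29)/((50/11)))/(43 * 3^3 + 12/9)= 72/1149125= 0.00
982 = 982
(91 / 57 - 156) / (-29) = 8801 / 1653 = 5.32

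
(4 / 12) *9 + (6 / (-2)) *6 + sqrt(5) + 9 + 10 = sqrt(5) + 4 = 6.24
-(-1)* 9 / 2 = 9 / 2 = 4.50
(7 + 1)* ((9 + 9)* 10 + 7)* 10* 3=44880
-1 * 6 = -6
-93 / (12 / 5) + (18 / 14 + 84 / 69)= -23343 / 644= -36.25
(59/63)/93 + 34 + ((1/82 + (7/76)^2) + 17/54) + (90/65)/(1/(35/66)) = 35.08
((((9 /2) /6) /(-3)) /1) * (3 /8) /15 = -1 /160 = -0.01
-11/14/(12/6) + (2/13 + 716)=715.76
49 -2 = 47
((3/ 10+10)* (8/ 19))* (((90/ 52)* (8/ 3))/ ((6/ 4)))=3296/ 247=13.34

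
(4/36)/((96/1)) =1/864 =0.00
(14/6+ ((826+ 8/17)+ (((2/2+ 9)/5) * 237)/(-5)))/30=187171/7650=24.47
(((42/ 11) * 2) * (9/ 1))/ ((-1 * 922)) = -378/ 5071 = -0.07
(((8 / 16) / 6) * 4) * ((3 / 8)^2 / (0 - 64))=-3 / 4096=-0.00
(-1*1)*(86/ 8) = -43/ 4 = -10.75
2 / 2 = 1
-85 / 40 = -17 / 8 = -2.12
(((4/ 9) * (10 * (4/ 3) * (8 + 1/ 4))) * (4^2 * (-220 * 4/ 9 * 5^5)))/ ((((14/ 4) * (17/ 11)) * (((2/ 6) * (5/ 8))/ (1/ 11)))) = -61952000000/ 3213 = -19281668.22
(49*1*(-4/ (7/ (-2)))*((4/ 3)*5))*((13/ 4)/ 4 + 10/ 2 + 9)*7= 38710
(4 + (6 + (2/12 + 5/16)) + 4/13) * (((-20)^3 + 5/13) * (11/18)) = -855543755/16224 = -52733.22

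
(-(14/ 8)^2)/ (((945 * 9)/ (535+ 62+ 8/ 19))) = -79457/ 369360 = -0.22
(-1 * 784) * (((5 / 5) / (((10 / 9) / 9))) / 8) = -3969 / 5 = -793.80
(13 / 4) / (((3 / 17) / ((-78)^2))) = 112047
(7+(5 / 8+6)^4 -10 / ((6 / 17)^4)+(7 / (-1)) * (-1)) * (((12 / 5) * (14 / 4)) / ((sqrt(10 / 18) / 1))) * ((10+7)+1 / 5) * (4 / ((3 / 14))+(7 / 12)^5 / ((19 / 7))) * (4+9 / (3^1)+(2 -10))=-457467010653108869 * sqrt(5) / 217857392640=-4695398.77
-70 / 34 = -35 / 17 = -2.06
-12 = -12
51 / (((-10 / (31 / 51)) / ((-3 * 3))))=279 / 10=27.90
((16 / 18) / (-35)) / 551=-8 / 173565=-0.00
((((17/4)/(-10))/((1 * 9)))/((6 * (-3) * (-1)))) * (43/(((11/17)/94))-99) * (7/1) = -1609475/14256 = -112.90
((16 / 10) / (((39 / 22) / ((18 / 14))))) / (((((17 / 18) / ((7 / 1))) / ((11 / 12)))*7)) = 8712 / 7735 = 1.13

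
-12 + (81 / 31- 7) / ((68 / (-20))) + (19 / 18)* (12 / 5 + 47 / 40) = -154813 / 22320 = -6.94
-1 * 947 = -947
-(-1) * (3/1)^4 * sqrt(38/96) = 27 * sqrt(57)/4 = 50.96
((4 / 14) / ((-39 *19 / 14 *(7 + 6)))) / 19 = -4 / 183027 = -0.00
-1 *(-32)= 32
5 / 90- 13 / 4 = -115 / 36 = -3.19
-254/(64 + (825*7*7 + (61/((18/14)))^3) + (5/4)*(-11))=-740664/429443761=-0.00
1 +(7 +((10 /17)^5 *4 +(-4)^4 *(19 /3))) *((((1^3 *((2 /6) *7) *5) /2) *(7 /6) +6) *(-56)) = -44772659789891 /38336139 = -1167896.95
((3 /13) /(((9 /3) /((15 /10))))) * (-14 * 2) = -42 /13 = -3.23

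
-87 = -87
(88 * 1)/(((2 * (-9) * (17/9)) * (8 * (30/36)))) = -33/85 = -0.39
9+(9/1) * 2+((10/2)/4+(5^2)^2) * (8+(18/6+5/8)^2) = 3396177/256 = 13266.32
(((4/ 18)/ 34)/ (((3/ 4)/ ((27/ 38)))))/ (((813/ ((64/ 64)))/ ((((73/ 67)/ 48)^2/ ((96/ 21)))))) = 37303/ 43455537967104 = 0.00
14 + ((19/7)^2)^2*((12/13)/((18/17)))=5741860/93639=61.32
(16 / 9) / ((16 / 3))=1 / 3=0.33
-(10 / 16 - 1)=3 / 8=0.38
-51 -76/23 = -1249/23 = -54.30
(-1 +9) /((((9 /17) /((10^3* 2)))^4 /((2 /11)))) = 21381376000000000000 /72171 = 296259938202325.03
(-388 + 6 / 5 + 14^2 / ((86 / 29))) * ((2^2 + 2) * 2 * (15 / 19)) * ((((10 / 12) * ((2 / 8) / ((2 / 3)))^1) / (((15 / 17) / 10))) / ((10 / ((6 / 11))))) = -5274828 / 8987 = -586.94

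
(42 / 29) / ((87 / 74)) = 1036 / 841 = 1.23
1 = 1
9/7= 1.29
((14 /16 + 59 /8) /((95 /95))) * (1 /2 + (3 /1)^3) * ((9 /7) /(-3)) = -97.23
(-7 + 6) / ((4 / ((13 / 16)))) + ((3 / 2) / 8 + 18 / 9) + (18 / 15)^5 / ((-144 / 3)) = 386507 / 200000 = 1.93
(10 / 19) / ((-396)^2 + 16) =5 / 1489904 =0.00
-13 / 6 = -2.17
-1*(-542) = 542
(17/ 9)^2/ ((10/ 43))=12427/ 810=15.34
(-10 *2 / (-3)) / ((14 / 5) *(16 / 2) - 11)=100 / 171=0.58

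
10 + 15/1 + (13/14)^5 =13816893/537824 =25.69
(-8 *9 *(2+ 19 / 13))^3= -34012224000 / 2197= -15481212.56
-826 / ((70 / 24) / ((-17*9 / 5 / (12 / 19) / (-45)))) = -38114 / 125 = -304.91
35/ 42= 5/ 6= 0.83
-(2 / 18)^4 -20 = -131221 / 6561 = -20.00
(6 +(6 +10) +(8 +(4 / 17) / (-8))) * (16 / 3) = 8152 / 51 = 159.84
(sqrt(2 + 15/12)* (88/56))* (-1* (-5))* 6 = 84.99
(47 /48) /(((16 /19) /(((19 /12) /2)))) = 16967 /18432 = 0.92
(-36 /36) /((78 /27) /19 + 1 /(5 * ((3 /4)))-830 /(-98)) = -41895 /372367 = -0.11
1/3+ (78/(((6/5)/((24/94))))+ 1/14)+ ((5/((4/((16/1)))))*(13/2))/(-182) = 32149/1974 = 16.29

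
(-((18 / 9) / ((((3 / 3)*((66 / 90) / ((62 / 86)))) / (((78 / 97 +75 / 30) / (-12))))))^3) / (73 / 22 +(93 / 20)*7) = 4903872695819375 / 1108556839774033936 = 0.00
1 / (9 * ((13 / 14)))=14 / 117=0.12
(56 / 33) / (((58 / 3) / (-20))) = -560 / 319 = -1.76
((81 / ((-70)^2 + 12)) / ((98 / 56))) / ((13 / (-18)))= -729 / 55874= -0.01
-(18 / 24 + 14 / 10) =-43 / 20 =-2.15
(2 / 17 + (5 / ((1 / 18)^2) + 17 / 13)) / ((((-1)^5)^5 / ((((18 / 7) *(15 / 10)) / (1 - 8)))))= 9675045 / 10829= 893.44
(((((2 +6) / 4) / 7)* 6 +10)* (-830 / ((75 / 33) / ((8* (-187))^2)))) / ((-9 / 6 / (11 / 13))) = 7372257457664 / 1365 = 5400921214.41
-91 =-91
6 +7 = 13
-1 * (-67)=67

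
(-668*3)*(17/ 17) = -2004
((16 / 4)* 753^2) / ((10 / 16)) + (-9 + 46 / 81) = 1469683913 / 405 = 3628849.17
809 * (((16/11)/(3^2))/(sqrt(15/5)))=12944 * sqrt(3)/297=75.49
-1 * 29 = -29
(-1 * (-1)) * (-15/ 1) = -15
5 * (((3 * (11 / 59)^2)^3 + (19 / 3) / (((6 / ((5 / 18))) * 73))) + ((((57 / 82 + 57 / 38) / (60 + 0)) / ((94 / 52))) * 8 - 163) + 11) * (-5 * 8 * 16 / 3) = 233516537569870313352800 / 1441859417018585973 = 161955.14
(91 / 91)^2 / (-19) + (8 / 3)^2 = 1207 / 171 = 7.06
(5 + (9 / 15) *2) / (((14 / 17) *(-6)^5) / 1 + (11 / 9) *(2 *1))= -4743 / 4897010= -0.00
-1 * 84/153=-28/51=-0.55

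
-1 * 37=-37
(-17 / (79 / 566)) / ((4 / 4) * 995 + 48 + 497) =-4811 / 60830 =-0.08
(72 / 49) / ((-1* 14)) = -0.10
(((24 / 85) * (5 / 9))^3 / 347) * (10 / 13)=5120 / 598388661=0.00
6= 6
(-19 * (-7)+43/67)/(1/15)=134310/67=2004.63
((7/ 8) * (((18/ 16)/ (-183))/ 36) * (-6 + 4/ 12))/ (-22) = -119/ 3091968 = -0.00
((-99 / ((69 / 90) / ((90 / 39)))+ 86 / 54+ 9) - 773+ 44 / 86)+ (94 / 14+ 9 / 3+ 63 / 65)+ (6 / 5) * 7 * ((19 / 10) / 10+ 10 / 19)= -12040869719587 / 11542371750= -1043.19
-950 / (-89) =950 / 89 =10.67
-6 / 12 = -1 / 2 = -0.50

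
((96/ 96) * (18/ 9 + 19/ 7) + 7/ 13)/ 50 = 0.11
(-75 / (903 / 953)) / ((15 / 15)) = -23825 / 301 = -79.15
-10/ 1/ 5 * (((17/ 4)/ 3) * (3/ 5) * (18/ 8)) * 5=-153/ 8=-19.12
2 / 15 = 0.13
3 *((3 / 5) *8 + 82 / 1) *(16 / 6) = 3472 / 5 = 694.40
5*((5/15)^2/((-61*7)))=-5/3843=-0.00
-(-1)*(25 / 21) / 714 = 25 / 14994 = 0.00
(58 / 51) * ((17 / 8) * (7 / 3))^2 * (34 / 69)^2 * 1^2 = 6.79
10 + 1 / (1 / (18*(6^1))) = 118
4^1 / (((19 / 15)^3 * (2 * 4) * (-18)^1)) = -375 / 27436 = -0.01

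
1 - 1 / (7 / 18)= -11 / 7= -1.57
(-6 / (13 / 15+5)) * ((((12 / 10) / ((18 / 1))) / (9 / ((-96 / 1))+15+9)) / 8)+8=22439 / 2805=8.00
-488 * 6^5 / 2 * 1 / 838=-948672 / 419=-2264.13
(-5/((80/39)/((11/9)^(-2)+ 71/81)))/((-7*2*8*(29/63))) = 0.07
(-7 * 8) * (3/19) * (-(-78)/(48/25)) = -359.21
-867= -867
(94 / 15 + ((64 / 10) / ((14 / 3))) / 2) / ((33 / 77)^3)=7154 / 81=88.32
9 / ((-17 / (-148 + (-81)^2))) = -57717 / 17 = -3395.12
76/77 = 0.99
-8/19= -0.42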